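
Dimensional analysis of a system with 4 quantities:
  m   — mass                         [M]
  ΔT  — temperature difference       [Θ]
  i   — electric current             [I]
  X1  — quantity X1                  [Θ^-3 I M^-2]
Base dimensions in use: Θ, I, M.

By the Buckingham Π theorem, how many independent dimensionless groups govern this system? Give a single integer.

Write exponents as rows Θ,I,M / cols m,ΔT,i,X1:
  Θ: [ 0  1  0 -3]
  I: [ 0  0  1  1]
  M: [ 1  0  0 -2]
Row reduction gives pivot columns m,ΔT,i; rank = 3
4 vars − rank 3 = 1 Π group

1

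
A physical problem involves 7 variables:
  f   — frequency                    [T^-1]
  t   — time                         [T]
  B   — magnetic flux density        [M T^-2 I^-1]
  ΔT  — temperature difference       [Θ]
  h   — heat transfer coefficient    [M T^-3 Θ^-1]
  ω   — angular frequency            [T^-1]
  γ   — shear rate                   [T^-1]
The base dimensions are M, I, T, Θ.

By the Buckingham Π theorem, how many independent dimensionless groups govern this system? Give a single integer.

3

Write exponents as rows M,I,T,Θ / cols f,t,B,ΔT,h,ω,γ:
  M: [ 0  0  1  0  1  0  0]
  I: [ 0  0 -1  0  0  0  0]
  T: [-1  1 -2  0 -3 -1 -1]
  Θ: [ 0  0  0  1 -1  0  0]
Echelon form has 4 nonzero rows (pivots: f,B,ΔT,h)
7 vars − rank 4 = 3 Π groups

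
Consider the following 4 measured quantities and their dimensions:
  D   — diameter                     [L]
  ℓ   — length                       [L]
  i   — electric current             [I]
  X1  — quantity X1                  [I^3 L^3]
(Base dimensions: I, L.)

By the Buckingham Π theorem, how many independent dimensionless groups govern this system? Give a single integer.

2

Exponent matrix [I,L] × [D,ℓ,i,X1]:
  I: [ 0  0  1  3]
  L: [ 1  1  0  3]
Row reduction gives pivot columns D,i; rank = 2
4 vars − rank 2 = 2 Π groups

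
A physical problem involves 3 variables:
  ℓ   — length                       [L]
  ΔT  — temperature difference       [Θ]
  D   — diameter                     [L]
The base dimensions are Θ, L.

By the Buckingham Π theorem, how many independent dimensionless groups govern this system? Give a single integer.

1

Write exponents as rows Θ,L / cols ℓ,ΔT,D:
  Θ: [ 0  1  0]
  L: [ 1  0  1]
RREF → pivots at {ℓ,ΔT} ⇒ r = 2
3 vars − rank 2 = 1 Π group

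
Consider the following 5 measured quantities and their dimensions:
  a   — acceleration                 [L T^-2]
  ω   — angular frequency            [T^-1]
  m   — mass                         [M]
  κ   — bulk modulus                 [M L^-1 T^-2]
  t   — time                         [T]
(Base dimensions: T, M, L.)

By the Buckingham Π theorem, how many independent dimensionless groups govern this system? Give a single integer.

Write exponents as rows T,M,L / cols a,ω,m,κ,t:
  T: [-2 -1  0 -2  1]
  M: [ 0  0  1  1  0]
  L: [ 1  0  0 -1  0]
Row reduction gives pivot columns a,ω,m; rank = 3
n=5, r=3 ⇒ 2 dimensionless groups

2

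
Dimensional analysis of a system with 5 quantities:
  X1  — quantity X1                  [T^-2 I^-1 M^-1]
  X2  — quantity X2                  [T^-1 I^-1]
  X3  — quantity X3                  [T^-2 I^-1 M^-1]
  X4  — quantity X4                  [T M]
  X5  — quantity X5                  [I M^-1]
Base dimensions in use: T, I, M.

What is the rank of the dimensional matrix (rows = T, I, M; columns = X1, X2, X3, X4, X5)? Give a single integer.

2

Exponent matrix [T,I,M] × [X1,X2,X3,X4,X5]:
  T: [-2 -1 -2  1  0]
  I: [-1 -1 -1  0  1]
  M: [-1  0 -1  1 -1]
RREF → pivots at {X1,X2} ⇒ r = 2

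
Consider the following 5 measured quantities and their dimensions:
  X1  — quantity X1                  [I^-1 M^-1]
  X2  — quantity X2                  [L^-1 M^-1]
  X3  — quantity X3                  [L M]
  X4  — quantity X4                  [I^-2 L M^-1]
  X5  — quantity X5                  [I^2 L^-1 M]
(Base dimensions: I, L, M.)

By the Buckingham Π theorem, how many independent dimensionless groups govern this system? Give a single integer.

Exponent matrix [I,L,M] × [X1,X2,X3,X4,X5]:
  I: [-1  0  0 -2  2]
  L: [ 0 -1  1  1 -1]
  M: [-1 -1  1 -1  1]
RREF → pivots at {X1,X2} ⇒ r = 2
5 vars − rank 2 = 3 Π groups

3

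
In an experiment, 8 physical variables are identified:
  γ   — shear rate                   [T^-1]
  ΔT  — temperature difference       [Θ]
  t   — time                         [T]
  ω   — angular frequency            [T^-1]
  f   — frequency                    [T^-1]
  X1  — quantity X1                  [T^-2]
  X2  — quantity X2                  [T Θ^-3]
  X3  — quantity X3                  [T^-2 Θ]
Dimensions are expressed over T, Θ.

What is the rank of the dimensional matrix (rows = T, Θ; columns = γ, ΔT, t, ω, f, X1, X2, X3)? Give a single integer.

Dimensional matrix (T×Θ by γ×ΔT×t×ω×f×X1×X2×X3):
  T: [-1  0  1 -1 -1 -2  1 -2]
  Θ: [ 0  1  0  0  0  0 -3  1]
Echelon form has 2 nonzero rows (pivots: γ,ΔT)

2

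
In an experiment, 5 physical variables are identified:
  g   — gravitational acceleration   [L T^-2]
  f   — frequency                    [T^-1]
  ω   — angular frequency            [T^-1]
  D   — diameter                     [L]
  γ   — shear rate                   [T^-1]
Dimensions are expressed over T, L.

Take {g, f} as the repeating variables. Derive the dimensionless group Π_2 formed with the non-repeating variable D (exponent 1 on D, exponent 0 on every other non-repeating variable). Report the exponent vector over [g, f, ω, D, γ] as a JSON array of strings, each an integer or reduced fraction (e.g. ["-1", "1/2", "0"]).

["-1", "2", "0", "1", "0"]

Write exponents as rows T,L / cols g,f,ω,D,γ:
  T: [-2 -1 -1  0 -1]
  L: [ 1  0  0  1  0]
Echelon form has 2 nonzero rows (pivots: g,f)
Repeat: g,f; free: ω,D,γ
RREF:
  r0: [   1    0    0    1    0]
  r1: [   0    1    1   -2    1]
Fix exponent of D at 1, ω at 0, γ at 0; solve each RREF row for its pivot's exponent:
  r0: exp(g) + (1)·1 = 0 ⇒ exp(g) = -1
  r1: exp(f) + (-2)·1 = 0 ⇒ exp(f) = 2
Π_2 = g^-1 · f^2 · D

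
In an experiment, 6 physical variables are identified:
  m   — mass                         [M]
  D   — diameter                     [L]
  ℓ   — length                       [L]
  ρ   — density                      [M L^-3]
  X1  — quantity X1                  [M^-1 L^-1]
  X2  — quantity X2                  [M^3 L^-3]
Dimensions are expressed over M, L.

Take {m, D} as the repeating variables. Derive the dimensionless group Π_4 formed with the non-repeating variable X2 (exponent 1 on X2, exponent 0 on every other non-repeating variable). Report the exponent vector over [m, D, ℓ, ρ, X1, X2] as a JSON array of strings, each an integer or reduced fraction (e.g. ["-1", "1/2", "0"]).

Exponent matrix [M,L] × [m,D,ℓ,ρ,X1,X2]:
  M: [ 1  0  0  1 -1  3]
  L: [ 0  1  1 -3 -1 -3]
Row reduction gives pivot columns m,D; rank = 2
Pivot set = {m,D}, free = {ℓ,ρ,X1,X2}
RREF:
  r0: [   1    0    0    1   -1    3]
  r1: [   0    1    1   -3   -1   -3]
Fix exponent of X2 at 1, ℓ at 0, ρ at 0, X1 at 0; solve each RREF row for its pivot's exponent:
  r0: exp(m) + (3)·1 = 0 ⇒ exp(m) = -3
  r1: exp(D) + (-3)·1 = 0 ⇒ exp(D) = 3
Π_4 = m^-3 · D^3 · X2

["-3", "3", "0", "0", "0", "1"]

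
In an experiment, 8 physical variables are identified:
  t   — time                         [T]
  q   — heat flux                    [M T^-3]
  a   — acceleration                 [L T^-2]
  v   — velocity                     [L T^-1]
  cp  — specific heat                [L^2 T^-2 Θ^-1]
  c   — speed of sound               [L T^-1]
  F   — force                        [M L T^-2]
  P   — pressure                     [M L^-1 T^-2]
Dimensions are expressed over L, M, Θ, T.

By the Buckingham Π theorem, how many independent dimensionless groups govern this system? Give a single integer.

Write exponents as rows L,M,Θ,T / cols t,q,a,v,cp,c,F,P:
  L: [ 0  0  1  1  2  1  1 -1]
  M: [ 0  1  0  0  0  0  1  1]
  Θ: [ 0  0  0  0 -1  0  0  0]
  T: [ 1 -3 -2 -1 -2 -1 -2 -2]
Echelon form has 4 nonzero rows (pivots: t,q,a,cp)
8 vars − rank 4 = 4 Π groups

4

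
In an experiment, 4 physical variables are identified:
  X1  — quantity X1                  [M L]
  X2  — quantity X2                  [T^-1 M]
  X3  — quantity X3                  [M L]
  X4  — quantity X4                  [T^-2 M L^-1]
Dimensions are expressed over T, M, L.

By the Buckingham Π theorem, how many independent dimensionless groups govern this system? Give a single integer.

2

Exponent matrix [T,M,L] × [X1,X2,X3,X4]:
  T: [ 0 -1  0 -2]
  M: [ 1  1  1  1]
  L: [ 1  0  1 -1]
Echelon form has 2 nonzero rows (pivots: X1,X2)
4 vars − rank 2 = 2 Π groups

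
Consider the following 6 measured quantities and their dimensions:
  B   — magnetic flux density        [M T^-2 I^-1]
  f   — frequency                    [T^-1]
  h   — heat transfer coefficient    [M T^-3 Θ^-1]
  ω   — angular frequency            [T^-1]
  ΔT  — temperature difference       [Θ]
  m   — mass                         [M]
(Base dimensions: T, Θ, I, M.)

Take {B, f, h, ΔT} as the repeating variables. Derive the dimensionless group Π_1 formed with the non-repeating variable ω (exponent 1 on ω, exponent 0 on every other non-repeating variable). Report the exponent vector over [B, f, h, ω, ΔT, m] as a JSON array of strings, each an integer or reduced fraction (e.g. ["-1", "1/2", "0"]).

["0", "-1", "0", "1", "0", "0"]

Write exponents as rows T,Θ,I,M / cols B,f,h,ω,ΔT,m:
  T: [-2 -1 -3 -1  0  0]
  Θ: [ 0  0 -1  0  1  0]
  I: [-1  0  0  0  0  0]
  M: [ 1  0  1  0  0  1]
RREF → pivots at {B,f,h,ΔT} ⇒ r = 4
Pivot set = {B,f,h,ΔT}, free = {ω,m}
RREF:
  r0: [   1    0    0    0    0    0]
  r1: [   0    1    0    1    0   -3]
  r2: [   0    0    1    0    0    1]
  r3: [   0    0    0    0    1    1]
Fix exponent of ω at 1, m at 0; solve each RREF row for its pivot's exponent:
  r0: exp(B) + (0)·1 = 0 ⇒ exp(B) = 0
  r1: exp(f) + (1)·1 = 0 ⇒ exp(f) = -1
  r2: exp(h) + (0)·1 = 0 ⇒ exp(h) = 0
  r3: exp(ΔT) + (0)·1 = 0 ⇒ exp(ΔT) = 0
Π_1 = f^-1 · ω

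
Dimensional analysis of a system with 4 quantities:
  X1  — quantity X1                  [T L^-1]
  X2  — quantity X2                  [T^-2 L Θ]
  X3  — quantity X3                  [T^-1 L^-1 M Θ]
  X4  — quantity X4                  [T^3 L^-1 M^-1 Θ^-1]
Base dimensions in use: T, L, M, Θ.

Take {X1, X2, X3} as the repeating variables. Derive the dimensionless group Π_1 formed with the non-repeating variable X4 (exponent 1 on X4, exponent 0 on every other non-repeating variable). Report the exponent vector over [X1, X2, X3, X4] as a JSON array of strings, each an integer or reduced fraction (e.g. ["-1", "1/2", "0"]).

Dimensional matrix (T×L×M×Θ by X1×X2×X3×X4):
  T: [ 1 -2 -1  3]
  L: [-1  1 -1 -1]
  M: [ 0  0  1 -1]
  Θ: [ 0  1  1 -1]
Echelon form has 3 nonzero rows (pivots: X1,X2,X3)
Repeat: X1,X2,X3; free: X4
RREF:
  r0: [   1    0    0    2]
  r1: [   0    1    0    0]
  r2: [   0    0    1   -1]
  r3: [   0    0    0    0]
Fix exponent of X4 at 1; solve each RREF row for its pivot's exponent:
  r0: exp(X1) + (2)·1 = 0 ⇒ exp(X1) = -2
  r1: exp(X2) + (0)·1 = 0 ⇒ exp(X2) = 0
  r2: exp(X3) + (-1)·1 = 0 ⇒ exp(X3) = 1
Π_1 = X1^-2 · X3 · X4

["-2", "0", "1", "1"]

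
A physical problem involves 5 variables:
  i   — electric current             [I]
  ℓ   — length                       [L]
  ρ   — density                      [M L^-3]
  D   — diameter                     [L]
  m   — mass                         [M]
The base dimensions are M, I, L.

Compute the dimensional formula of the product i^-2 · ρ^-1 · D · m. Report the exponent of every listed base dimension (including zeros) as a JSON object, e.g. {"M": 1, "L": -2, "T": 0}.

Exponent matrix [M,I,L] × [i,ℓ,ρ,D,m]:
  M: [ 0  0  1  0  1]
  I: [ 1  0  0  0  0]
  L: [ 0  1 -3  1  0]
  [M]: (-2)·0+(-1)·1+(1)·0+(1)·1 = 0
  [I]: (-2)·1+(-1)·0+(1)·0+(1)·0 = -2
  [L]: (-2)·0+(-1)·-3+(1)·1+(1)·0 = 4
⇒ I^-2 L^4

{"M": 0, "I": -2, "L": 4}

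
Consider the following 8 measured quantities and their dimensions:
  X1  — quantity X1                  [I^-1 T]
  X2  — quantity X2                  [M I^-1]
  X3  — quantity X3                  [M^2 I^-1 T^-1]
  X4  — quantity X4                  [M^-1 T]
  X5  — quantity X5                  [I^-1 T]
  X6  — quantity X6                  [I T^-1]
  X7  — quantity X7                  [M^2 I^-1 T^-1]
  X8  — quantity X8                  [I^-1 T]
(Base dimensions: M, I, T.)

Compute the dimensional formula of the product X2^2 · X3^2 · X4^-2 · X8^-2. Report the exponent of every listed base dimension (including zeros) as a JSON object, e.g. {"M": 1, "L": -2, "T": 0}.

{"M": 8, "I": -2, "T": -6}

Dimensional matrix (M×I×T by X1×X2×X3×X4×X5×X6×X7×X8):
  M: [ 0  1  2 -1  0  0  2  0]
  I: [-1 -1 -1  0 -1  1 -1 -1]
  T: [ 1  0 -1  1  1 -1 -1  1]
  [M]: (2)·1+(2)·2+(-2)·-1+(-2)·0 = 8
  [I]: (2)·-1+(2)·-1+(-2)·0+(-2)·-1 = -2
  [T]: (2)·0+(2)·-1+(-2)·1+(-2)·1 = -6
⇒ M^8 I^-2 T^-6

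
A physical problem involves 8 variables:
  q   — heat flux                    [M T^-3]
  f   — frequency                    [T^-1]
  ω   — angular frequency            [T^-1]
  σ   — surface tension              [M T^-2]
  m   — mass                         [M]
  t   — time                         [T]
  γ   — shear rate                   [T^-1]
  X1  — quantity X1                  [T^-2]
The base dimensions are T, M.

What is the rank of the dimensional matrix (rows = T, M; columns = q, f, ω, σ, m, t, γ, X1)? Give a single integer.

2

Exponent matrix [T,M] × [q,f,ω,σ,m,t,γ,X1]:
  T: [-3 -1 -1 -2  0  1 -1 -2]
  M: [ 1  0  0  1  1  0  0  0]
RREF → pivots at {q,f} ⇒ r = 2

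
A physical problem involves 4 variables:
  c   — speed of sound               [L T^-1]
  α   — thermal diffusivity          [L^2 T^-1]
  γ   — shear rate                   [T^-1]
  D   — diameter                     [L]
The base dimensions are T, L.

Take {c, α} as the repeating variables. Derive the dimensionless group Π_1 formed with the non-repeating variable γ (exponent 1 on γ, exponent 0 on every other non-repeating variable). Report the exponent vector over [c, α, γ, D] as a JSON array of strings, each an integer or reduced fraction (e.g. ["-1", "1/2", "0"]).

["-2", "1", "1", "0"]

Dimensional matrix (T×L by c×α×γ×D):
  T: [-1 -1 -1  0]
  L: [ 1  2  0  1]
RREF → pivots at {c,α} ⇒ r = 2
Repeat: c,α; free: γ,D
RREF:
  r0: [   1    0    2   -1]
  r1: [   0    1   -1    1]
Fix exponent of γ at 1, D at 0; solve each RREF row for its pivot's exponent:
  r0: exp(c) + (2)·1 = 0 ⇒ exp(c) = -2
  r1: exp(α) + (-1)·1 = 0 ⇒ exp(α) = 1
Π_1 = c^-2 · α · γ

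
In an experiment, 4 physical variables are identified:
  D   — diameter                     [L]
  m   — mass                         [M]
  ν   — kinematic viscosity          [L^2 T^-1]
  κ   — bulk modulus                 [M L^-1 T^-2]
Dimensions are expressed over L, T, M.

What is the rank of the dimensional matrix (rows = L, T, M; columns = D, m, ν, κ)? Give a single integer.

Exponent matrix [L,T,M] × [D,m,ν,κ]:
  L: [ 1  0  2 -1]
  T: [ 0  0 -1 -2]
  M: [ 0  1  0  1]
Row reduction gives pivot columns D,m,ν; rank = 3

3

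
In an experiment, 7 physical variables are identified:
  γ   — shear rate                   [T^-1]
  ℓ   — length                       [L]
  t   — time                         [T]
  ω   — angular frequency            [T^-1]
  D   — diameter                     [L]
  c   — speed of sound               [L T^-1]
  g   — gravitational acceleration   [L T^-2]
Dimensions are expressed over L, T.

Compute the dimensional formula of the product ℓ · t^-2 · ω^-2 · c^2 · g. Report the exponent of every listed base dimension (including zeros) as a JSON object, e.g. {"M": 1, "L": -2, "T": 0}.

{"L": 4, "T": -4}

Write exponents as rows L,T / cols γ,ℓ,t,ω,D,c,g:
  L: [ 0  1  0  0  1  1  1]
  T: [-1  0  1 -1  0 -1 -2]
  [L]: (1)·1+(-2)·0+(-2)·0+(2)·1+(1)·1 = 4
  [T]: (1)·0+(-2)·1+(-2)·-1+(2)·-1+(1)·-2 = -4
⇒ L^4 T^-4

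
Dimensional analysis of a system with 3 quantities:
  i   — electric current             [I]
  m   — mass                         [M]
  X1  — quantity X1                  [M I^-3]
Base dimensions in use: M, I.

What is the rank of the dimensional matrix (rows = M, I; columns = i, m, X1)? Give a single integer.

2

Exponent matrix [M,I] × [i,m,X1]:
  M: [ 0  1  1]
  I: [ 1  0 -3]
Echelon form has 2 nonzero rows (pivots: i,m)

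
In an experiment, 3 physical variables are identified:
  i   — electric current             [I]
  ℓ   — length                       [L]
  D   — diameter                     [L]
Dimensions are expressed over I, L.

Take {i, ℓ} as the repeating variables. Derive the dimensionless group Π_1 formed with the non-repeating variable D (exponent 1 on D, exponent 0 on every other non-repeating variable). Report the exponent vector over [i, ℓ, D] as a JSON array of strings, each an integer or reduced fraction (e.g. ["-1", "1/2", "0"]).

Dimensional matrix (I×L by i×ℓ×D):
  I: [ 1  0  0]
  L: [ 0  1  1]
Row reduction gives pivot columns i,ℓ; rank = 2
Pivot set = {i,ℓ}, free = {D}
RREF:
  r0: [   1    0    0]
  r1: [   0    1    1]
Fix exponent of D at 1; solve each RREF row for its pivot's exponent:
  r0: exp(i) + (0)·1 = 0 ⇒ exp(i) = 0
  r1: exp(ℓ) + (1)·1 = 0 ⇒ exp(ℓ) = -1
Π_1 = ℓ^-1 · D

["0", "-1", "1"]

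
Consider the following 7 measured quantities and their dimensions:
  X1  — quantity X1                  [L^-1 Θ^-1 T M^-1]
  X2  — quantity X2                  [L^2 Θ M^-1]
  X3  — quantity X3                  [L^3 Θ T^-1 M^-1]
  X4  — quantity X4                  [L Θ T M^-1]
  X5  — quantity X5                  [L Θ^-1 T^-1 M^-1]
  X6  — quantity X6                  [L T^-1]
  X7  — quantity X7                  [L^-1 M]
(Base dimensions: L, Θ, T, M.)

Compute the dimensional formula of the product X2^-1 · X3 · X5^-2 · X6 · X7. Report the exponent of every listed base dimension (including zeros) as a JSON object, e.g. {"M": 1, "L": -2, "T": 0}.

Dimensional matrix (L×Θ×T×M by X1×X2×X3×X4×X5×X6×X7):
  L: [-1  2  3  1  1  1 -1]
  Θ: [-1  1  1  1 -1  0  0]
  T: [ 1  0 -1  1 -1 -1  0]
  M: [-1 -1 -1 -1 -1  0  1]
  [L]: (-1)·2+(1)·3+(-2)·1+(1)·1+(1)·-1 = -1
  [Θ]: (-1)·1+(1)·1+(-2)·-1+(1)·0+(1)·0 = 2
  [T]: (-1)·0+(1)·-1+(-2)·-1+(1)·-1+(1)·0 = 0
  [M]: (-1)·-1+(1)·-1+(-2)·-1+(1)·0+(1)·1 = 3
⇒ L^-1 Θ^2 M^3

{"L": -1, "Θ": 2, "T": 0, "M": 3}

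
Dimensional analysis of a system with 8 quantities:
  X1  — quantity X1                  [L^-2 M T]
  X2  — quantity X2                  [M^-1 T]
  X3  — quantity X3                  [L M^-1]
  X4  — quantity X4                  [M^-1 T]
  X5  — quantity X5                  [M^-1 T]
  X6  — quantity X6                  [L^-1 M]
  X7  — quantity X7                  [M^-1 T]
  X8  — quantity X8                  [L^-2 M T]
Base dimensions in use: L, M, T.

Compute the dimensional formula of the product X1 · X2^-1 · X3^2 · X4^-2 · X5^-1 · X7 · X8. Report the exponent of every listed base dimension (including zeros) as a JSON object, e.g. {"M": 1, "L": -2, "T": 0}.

{"L": -2, "M": 3, "T": -1}

Dimensional matrix (L×M×T by X1×X2×X3×X4×X5×X6×X7×X8):
  L: [-2  0  1  0  0 -1  0 -2]
  M: [ 1 -1 -1 -1 -1  1 -1  1]
  T: [ 1  1  0  1  1  0  1  1]
  [L]: (1)·-2+(-1)·0+(2)·1+(-2)·0+(-1)·0+(1)·0+(1)·-2 = -2
  [M]: (1)·1+(-1)·-1+(2)·-1+(-2)·-1+(-1)·-1+(1)·-1+(1)·1 = 3
  [T]: (1)·1+(-1)·1+(2)·0+(-2)·1+(-1)·1+(1)·1+(1)·1 = -1
⇒ L^-2 M^3 T^-1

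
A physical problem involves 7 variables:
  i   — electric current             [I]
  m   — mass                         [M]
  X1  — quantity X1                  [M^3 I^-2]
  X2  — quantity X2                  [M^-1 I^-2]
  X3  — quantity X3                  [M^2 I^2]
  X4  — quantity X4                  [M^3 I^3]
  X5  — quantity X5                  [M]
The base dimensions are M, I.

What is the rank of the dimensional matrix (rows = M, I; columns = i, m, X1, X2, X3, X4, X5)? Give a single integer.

Dimensional matrix (M×I by i×m×X1×X2×X3×X4×X5):
  M: [ 0  1  3 -1  2  3  1]
  I: [ 1  0 -2 -2  2  3  0]
Echelon form has 2 nonzero rows (pivots: i,m)

2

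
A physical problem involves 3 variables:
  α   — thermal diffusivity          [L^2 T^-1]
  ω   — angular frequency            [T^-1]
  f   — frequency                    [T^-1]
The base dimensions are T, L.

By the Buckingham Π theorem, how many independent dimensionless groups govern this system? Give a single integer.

1

Dimensional matrix (T×L by α×ω×f):
  T: [-1 -1 -1]
  L: [ 2  0  0]
RREF → pivots at {α,ω} ⇒ r = 2
n=3, r=2 ⇒ 1 dimensionless group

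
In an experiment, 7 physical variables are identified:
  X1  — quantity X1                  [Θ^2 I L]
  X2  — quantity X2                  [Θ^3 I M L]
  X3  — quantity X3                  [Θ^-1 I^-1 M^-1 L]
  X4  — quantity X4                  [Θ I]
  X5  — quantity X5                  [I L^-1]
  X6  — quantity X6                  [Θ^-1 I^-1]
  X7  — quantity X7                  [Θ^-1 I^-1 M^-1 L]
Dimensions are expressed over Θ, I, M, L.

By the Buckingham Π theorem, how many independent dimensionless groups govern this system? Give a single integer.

Write exponents as rows Θ,I,M,L / cols X1,X2,X3,X4,X5,X6,X7:
  Θ: [ 2  3 -1  1  0 -1 -1]
  I: [ 1  1 -1  1  1 -1 -1]
  M: [ 0  1 -1  0  0  0 -1]
  L: [ 1  1  1  0 -1  0  1]
Echelon form has 3 nonzero rows (pivots: X1,X2,X3)
7 vars − rank 3 = 4 Π groups

4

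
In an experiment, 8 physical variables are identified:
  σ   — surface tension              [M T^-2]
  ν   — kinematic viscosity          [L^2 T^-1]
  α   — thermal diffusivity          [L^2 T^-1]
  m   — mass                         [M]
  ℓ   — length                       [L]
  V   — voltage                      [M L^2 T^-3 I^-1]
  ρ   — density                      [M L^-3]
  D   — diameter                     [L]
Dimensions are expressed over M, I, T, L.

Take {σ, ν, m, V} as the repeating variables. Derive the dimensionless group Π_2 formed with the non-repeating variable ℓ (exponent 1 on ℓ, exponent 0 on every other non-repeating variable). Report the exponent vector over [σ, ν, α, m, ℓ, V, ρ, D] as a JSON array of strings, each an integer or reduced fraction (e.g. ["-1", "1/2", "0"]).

["1/4", "-1/2", "0", "-1/4", "1", "0", "0", "0"]

Write exponents as rows M,I,T,L / cols σ,ν,α,m,ℓ,V,ρ,D:
  M: [ 1  0  0  1  0  1  1  0]
  I: [ 0  0  0  0  0 -1  0  0]
  T: [-2 -1 -1  0  0 -3  0  0]
  L: [ 0  2  2  0  1  2 -3  1]
Row reduction gives pivot columns σ,ν,m,V; rank = 4
Pivot set = {σ,ν,m,V}, free = {α,ℓ,ρ,D}
RREF:
  r0: [   1    0    0    0 -1/4    0  3/4 -1/4]
  r1: [   0    1    1    0  1/2    0 -3/2  1/2]
  r2: [   0    0    0    1  1/4    0  1/4  1/4]
  r3: [   0    0    0    0    0    1    0    0]
Fix exponent of ℓ at 1, α at 0, ρ at 0, D at 0; solve each RREF row for its pivot's exponent:
  r0: exp(σ) + (-1/4)·1 = 0 ⇒ exp(σ) = 1/4
  r1: exp(ν) + (1/2)·1 = 0 ⇒ exp(ν) = -1/2
  r2: exp(m) + (1/4)·1 = 0 ⇒ exp(m) = -1/4
  r3: exp(V) + (0)·1 = 0 ⇒ exp(V) = 0
Π_2 = σ^(1/4) · ν^(-1/2) · m^(-1/4) · ℓ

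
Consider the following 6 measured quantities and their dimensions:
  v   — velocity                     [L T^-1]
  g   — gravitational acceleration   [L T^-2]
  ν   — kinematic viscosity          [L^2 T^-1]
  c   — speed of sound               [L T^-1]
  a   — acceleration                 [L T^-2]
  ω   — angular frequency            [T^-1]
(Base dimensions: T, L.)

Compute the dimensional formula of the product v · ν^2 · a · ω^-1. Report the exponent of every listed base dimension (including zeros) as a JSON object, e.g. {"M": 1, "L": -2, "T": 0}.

Exponent matrix [T,L] × [v,g,ν,c,a,ω]:
  T: [-1 -2 -1 -1 -2 -1]
  L: [ 1  1  2  1  1  0]
  [T]: (1)·-1+(2)·-1+(1)·-2+(-1)·-1 = -4
  [L]: (1)·1+(2)·2+(1)·1+(-1)·0 = 6
⇒ T^-4 L^6

{"T": -4, "L": 6}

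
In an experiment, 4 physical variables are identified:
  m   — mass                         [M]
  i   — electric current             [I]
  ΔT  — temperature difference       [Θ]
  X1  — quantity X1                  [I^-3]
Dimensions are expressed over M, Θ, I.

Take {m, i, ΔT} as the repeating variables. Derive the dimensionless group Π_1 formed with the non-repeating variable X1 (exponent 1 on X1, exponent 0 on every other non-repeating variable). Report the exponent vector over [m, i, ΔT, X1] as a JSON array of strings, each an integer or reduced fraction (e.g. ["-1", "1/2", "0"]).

["0", "3", "0", "1"]

Write exponents as rows M,Θ,I / cols m,i,ΔT,X1:
  M: [ 1  0  0  0]
  Θ: [ 0  0  1  0]
  I: [ 0  1  0 -3]
Echelon form has 3 nonzero rows (pivots: m,i,ΔT)
Pivot set = {m,i,ΔT}, free = {X1}
RREF:
  r0: [   1    0    0    0]
  r1: [   0    1    0   -3]
  r2: [   0    0    1    0]
Fix exponent of X1 at 1; solve each RREF row for its pivot's exponent:
  r0: exp(m) + (0)·1 = 0 ⇒ exp(m) = 0
  r1: exp(i) + (-3)·1 = 0 ⇒ exp(i) = 3
  r2: exp(ΔT) + (0)·1 = 0 ⇒ exp(ΔT) = 0
Π_1 = i^3 · X1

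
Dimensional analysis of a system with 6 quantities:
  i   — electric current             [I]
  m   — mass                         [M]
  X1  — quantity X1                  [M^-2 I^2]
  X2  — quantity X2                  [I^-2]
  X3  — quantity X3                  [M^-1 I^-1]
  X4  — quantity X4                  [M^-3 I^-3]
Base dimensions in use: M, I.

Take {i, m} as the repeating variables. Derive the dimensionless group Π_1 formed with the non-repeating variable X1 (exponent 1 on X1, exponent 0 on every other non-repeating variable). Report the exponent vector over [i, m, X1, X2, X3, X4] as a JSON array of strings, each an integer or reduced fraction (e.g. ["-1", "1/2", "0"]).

["-2", "2", "1", "0", "0", "0"]

Exponent matrix [M,I] × [i,m,X1,X2,X3,X4]:
  M: [ 0  1 -2  0 -1 -3]
  I: [ 1  0  2 -2 -1 -3]
RREF → pivots at {i,m} ⇒ r = 2
Repeat: i,m; free: X1,X2,X3,X4
RREF:
  r0: [   1    0    2   -2   -1   -3]
  r1: [   0    1   -2    0   -1   -3]
Fix exponent of X1 at 1, X2 at 0, X3 at 0, X4 at 0; solve each RREF row for its pivot's exponent:
  r0: exp(i) + (2)·1 = 0 ⇒ exp(i) = -2
  r1: exp(m) + (-2)·1 = 0 ⇒ exp(m) = 2
Π_1 = i^-2 · m^2 · X1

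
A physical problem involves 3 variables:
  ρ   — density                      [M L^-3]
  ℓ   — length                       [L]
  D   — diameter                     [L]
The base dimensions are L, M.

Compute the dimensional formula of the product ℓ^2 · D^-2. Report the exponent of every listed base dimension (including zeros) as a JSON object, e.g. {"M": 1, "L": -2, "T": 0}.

Write exponents as rows L,M / cols ρ,ℓ,D:
  L: [-3  1  1]
  M: [ 1  0  0]
  [L]: (2)·1+(-2)·1 = 0
  [M]: (2)·0+(-2)·0 = 0
⇒ 1 (dimensionless)

{"L": 0, "M": 0}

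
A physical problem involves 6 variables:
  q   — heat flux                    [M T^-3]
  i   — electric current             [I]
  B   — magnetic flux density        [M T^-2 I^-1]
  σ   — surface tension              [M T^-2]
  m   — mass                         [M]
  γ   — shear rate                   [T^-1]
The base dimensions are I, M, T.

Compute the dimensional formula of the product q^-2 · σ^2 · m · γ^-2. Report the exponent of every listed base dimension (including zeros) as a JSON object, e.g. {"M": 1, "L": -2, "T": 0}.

{"I": 0, "M": 1, "T": 4}

Dimensional matrix (I×M×T by q×i×B×σ×m×γ):
  I: [ 0  1 -1  0  0  0]
  M: [ 1  0  1  1  1  0]
  T: [-3  0 -2 -2  0 -1]
  [I]: (-2)·0+(2)·0+(1)·0+(-2)·0 = 0
  [M]: (-2)·1+(2)·1+(1)·1+(-2)·0 = 1
  [T]: (-2)·-3+(2)·-2+(1)·0+(-2)·-1 = 4
⇒ M T^4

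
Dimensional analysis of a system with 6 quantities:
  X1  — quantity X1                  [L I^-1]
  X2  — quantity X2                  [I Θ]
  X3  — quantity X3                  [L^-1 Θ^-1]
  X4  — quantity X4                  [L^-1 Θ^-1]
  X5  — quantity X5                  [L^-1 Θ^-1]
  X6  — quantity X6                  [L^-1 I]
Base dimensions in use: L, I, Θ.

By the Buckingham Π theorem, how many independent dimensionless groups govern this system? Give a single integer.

Write exponents as rows L,I,Θ / cols X1,X2,X3,X4,X5,X6:
  L: [ 1  0 -1 -1 -1 -1]
  I: [-1  1  0  0  0  1]
  Θ: [ 0  1 -1 -1 -1  0]
Row reduction gives pivot columns X1,X2; rank = 2
Π count = n − r = 6 − 2 = 4

4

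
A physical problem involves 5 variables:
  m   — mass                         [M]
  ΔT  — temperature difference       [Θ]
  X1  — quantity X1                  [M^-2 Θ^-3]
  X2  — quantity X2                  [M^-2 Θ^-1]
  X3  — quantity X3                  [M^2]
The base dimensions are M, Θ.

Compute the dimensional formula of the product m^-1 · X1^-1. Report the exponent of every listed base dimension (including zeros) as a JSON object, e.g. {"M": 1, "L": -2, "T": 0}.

Write exponents as rows M,Θ / cols m,ΔT,X1,X2,X3:
  M: [ 1  0 -2 -2  2]
  Θ: [ 0  1 -3 -1  0]
  [M]: (-1)·1+(-1)·-2 = 1
  [Θ]: (-1)·0+(-1)·-3 = 3
⇒ M Θ^3

{"M": 1, "Θ": 3}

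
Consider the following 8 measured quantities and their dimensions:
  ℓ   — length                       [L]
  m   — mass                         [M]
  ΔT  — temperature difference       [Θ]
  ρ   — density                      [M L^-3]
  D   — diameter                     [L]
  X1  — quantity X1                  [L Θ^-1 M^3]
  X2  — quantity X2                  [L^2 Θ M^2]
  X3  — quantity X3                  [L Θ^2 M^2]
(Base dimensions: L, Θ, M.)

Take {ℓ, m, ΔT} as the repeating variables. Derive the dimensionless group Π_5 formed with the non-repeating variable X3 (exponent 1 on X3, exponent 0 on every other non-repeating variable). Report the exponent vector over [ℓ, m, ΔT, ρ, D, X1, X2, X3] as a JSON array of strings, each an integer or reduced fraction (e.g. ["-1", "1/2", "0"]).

Dimensional matrix (L×Θ×M by ℓ×m×ΔT×ρ×D×X1×X2×X3):
  L: [ 1  0  0 -3  1  1  2  1]
  Θ: [ 0  0  1  0  0 -1  1  2]
  M: [ 0  1  0  1  0  3  2  2]
RREF → pivots at {ℓ,m,ΔT} ⇒ r = 3
Repeat: ℓ,m,ΔT; free: ρ,D,X1,X2,X3
RREF:
  r0: [   1    0    0   -3    1    1    2    1]
  r1: [   0    1    0    1    0    3    2    2]
  r2: [   0    0    1    0    0   -1    1    2]
Fix exponent of X3 at 1, ρ at 0, D at 0, X1 at 0, X2 at 0; solve each RREF row for its pivot's exponent:
  r0: exp(ℓ) + (1)·1 = 0 ⇒ exp(ℓ) = -1
  r1: exp(m) + (2)·1 = 0 ⇒ exp(m) = -2
  r2: exp(ΔT) + (2)·1 = 0 ⇒ exp(ΔT) = -2
Π_5 = ℓ^-1 · m^-2 · ΔT^-2 · X3

["-1", "-2", "-2", "0", "0", "0", "0", "1"]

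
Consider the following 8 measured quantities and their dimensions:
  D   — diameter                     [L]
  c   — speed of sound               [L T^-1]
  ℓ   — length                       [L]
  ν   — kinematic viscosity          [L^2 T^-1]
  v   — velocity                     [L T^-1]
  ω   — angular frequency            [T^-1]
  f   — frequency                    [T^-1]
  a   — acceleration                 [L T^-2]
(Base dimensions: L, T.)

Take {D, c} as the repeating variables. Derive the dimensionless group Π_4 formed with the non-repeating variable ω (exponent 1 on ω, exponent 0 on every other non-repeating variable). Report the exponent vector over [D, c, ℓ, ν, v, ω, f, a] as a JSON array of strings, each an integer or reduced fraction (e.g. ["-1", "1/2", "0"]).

Dimensional matrix (L×T by D×c×ℓ×ν×v×ω×f×a):
  L: [ 1  1  1  2  1  0  0  1]
  T: [ 0 -1  0 -1 -1 -1 -1 -2]
Row reduction gives pivot columns D,c; rank = 2
Repeat: D,c; free: ℓ,ν,v,ω,f,a
RREF:
  r0: [   1    0    1    1    0   -1   -1   -1]
  r1: [   0    1    0    1    1    1    1    2]
Fix exponent of ω at 1, ℓ at 0, ν at 0, v at 0, f at 0, a at 0; solve each RREF row for its pivot's exponent:
  r0: exp(D) + (-1)·1 = 0 ⇒ exp(D) = 1
  r1: exp(c) + (1)·1 = 0 ⇒ exp(c) = -1
Π_4 = D · c^-1 · ω

["1", "-1", "0", "0", "0", "1", "0", "0"]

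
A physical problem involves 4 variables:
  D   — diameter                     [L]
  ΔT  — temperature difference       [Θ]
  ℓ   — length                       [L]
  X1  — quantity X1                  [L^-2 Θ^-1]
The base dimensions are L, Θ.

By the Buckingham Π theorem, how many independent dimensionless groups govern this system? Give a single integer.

Write exponents as rows L,Θ / cols D,ΔT,ℓ,X1:
  L: [ 1  0  1 -2]
  Θ: [ 0  1  0 -1]
Row reduction gives pivot columns D,ΔT; rank = 2
4 vars − rank 2 = 2 Π groups

2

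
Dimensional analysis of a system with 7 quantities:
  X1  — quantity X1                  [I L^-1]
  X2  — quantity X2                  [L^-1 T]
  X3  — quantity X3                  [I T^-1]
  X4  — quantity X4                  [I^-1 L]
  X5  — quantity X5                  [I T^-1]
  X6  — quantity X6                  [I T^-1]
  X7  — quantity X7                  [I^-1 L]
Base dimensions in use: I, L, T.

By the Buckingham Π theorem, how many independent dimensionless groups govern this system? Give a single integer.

5

Dimensional matrix (I×L×T by X1×X2×X3×X4×X5×X6×X7):
  I: [ 1  0  1 -1  1  1 -1]
  L: [-1 -1  0  1  0  0  1]
  T: [ 0  1 -1  0 -1 -1  0]
Echelon form has 2 nonzero rows (pivots: X1,X2)
n=7, r=2 ⇒ 5 dimensionless groups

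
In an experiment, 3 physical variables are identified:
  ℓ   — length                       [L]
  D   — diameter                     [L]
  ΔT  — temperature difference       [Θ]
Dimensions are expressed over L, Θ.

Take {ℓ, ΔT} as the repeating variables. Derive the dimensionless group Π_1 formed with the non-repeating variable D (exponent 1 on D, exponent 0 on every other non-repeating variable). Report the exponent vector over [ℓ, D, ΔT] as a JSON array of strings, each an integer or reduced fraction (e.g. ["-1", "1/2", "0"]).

Dimensional matrix (L×Θ by ℓ×D×ΔT):
  L: [ 1  1  0]
  Θ: [ 0  0  1]
Row reduction gives pivot columns ℓ,ΔT; rank = 2
Repeat: ℓ,ΔT; free: D
RREF:
  r0: [   1    1    0]
  r1: [   0    0    1]
Fix exponent of D at 1; solve each RREF row for its pivot's exponent:
  r0: exp(ℓ) + (1)·1 = 0 ⇒ exp(ℓ) = -1
  r1: exp(ΔT) + (0)·1 = 0 ⇒ exp(ΔT) = 0
Π_1 = ℓ^-1 · D

["-1", "1", "0"]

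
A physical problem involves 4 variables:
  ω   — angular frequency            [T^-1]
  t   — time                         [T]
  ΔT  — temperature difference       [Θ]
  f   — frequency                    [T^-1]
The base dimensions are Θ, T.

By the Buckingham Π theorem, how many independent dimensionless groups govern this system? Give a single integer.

2

Dimensional matrix (Θ×T by ω×t×ΔT×f):
  Θ: [ 0  0  1  0]
  T: [-1  1  0 -1]
Row reduction gives pivot columns ω,ΔT; rank = 2
Π count = n − r = 4 − 2 = 2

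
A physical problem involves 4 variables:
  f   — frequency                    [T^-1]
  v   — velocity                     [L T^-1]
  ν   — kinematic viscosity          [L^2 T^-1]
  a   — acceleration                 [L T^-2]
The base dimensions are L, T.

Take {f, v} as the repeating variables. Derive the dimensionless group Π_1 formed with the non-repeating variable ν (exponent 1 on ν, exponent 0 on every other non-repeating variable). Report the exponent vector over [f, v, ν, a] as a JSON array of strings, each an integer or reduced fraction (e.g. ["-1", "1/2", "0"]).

["1", "-2", "1", "0"]

Exponent matrix [L,T] × [f,v,ν,a]:
  L: [ 0  1  2  1]
  T: [-1 -1 -1 -2]
RREF → pivots at {f,v} ⇒ r = 2
Pivot set = {f,v}, free = {ν,a}
RREF:
  r0: [   1    0   -1    1]
  r1: [   0    1    2    1]
Fix exponent of ν at 1, a at 0; solve each RREF row for its pivot's exponent:
  r0: exp(f) + (-1)·1 = 0 ⇒ exp(f) = 1
  r1: exp(v) + (2)·1 = 0 ⇒ exp(v) = -2
Π_1 = f · v^-2 · ν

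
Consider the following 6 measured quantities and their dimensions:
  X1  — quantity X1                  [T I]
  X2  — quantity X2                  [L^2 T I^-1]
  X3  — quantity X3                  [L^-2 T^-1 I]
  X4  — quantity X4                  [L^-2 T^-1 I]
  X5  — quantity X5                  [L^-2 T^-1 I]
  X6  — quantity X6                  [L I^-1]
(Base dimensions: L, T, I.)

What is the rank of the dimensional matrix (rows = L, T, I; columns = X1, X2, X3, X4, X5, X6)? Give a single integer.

2

Exponent matrix [L,T,I] × [X1,X2,X3,X4,X5,X6]:
  L: [ 0  2 -2 -2 -2  1]
  T: [ 1  1 -1 -1 -1  0]
  I: [ 1 -1  1  1  1 -1]
Row reduction gives pivot columns X1,X2; rank = 2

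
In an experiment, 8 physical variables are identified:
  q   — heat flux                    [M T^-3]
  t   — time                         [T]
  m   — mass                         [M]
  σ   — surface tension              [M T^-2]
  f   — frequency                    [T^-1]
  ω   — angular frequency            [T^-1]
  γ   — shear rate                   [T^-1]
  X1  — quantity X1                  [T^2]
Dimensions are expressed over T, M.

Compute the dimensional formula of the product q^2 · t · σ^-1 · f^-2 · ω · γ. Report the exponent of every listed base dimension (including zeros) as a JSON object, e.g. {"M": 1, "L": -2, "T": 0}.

{"T": -3, "M": 1}

Write exponents as rows T,M / cols q,t,m,σ,f,ω,γ,X1:
  T: [-3  1  0 -2 -1 -1 -1  2]
  M: [ 1  0  1  1  0  0  0  0]
  [T]: (2)·-3+(1)·1+(-1)·-2+(-2)·-1+(1)·-1+(1)·-1 = -3
  [M]: (2)·1+(1)·0+(-1)·1+(-2)·0+(1)·0+(1)·0 = 1
⇒ T^-3 M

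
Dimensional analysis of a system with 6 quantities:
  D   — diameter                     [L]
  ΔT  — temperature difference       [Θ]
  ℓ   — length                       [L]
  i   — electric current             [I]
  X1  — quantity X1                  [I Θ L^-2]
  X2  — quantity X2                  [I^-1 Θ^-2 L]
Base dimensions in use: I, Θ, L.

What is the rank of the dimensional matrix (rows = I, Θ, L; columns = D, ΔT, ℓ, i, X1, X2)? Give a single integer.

Exponent matrix [I,Θ,L] × [D,ΔT,ℓ,i,X1,X2]:
  I: [ 0  0  0  1  1 -1]
  Θ: [ 0  1  0  0  1 -2]
  L: [ 1  0  1  0 -2  1]
Echelon form has 3 nonzero rows (pivots: D,ΔT,i)

3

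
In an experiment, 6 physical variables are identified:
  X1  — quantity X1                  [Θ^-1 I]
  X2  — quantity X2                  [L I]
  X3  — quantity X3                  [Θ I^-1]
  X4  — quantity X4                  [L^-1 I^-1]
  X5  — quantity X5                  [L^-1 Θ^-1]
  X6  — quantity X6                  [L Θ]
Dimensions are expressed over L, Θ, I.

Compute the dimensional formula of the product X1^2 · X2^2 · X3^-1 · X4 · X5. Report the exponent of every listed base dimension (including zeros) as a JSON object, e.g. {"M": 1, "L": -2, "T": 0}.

{"L": 0, "Θ": -4, "I": 4}

Exponent matrix [L,Θ,I] × [X1,X2,X3,X4,X5,X6]:
  L: [ 0  1  0 -1 -1  1]
  Θ: [-1  0  1  0 -1  1]
  I: [ 1  1 -1 -1  0  0]
  [L]: (2)·0+(2)·1+(-1)·0+(1)·-1+(1)·-1 = 0
  [Θ]: (2)·-1+(2)·0+(-1)·1+(1)·0+(1)·-1 = -4
  [I]: (2)·1+(2)·1+(-1)·-1+(1)·-1+(1)·0 = 4
⇒ Θ^-4 I^4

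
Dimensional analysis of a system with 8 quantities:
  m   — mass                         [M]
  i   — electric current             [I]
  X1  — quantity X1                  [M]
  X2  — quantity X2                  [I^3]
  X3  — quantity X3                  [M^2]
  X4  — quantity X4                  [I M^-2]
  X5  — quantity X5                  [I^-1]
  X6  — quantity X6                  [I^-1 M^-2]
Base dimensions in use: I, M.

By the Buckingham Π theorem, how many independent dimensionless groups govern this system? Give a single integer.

6

Write exponents as rows I,M / cols m,i,X1,X2,X3,X4,X5,X6:
  I: [ 0  1  0  3  0  1 -1 -1]
  M: [ 1  0  1  0  2 -2  0 -2]
RREF → pivots at {m,i} ⇒ r = 2
8 vars − rank 2 = 6 Π groups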